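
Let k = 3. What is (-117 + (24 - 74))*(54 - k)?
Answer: -8517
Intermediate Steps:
(-117 + (24 - 74))*(54 - k) = (-117 + (24 - 74))*(54 - 1*3) = (-117 - 50)*(54 - 3) = -167*51 = -8517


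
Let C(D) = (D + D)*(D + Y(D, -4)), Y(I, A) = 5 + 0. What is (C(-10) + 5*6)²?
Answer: 16900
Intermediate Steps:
Y(I, A) = 5
C(D) = 2*D*(5 + D) (C(D) = (D + D)*(D + 5) = (2*D)*(5 + D) = 2*D*(5 + D))
(C(-10) + 5*6)² = (2*(-10)*(5 - 10) + 5*6)² = (2*(-10)*(-5) + 30)² = (100 + 30)² = 130² = 16900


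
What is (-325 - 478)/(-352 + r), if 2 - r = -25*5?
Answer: 803/225 ≈ 3.5689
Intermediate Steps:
r = 127 (r = 2 - (-25)*5 = 2 - 1*(-125) = 2 + 125 = 127)
(-325 - 478)/(-352 + r) = (-325 - 478)/(-352 + 127) = -803/(-225) = -803*(-1/225) = 803/225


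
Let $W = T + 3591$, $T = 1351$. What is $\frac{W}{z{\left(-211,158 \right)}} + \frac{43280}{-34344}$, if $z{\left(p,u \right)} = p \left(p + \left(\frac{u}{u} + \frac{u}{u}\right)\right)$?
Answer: $- \frac{217359584}{189317007} \approx -1.1481$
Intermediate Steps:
$z{\left(p,u \right)} = p \left(2 + p\right)$ ($z{\left(p,u \right)} = p \left(p + \left(1 + 1\right)\right) = p \left(p + 2\right) = p \left(2 + p\right)$)
$W = 4942$ ($W = 1351 + 3591 = 4942$)
$\frac{W}{z{\left(-211,158 \right)}} + \frac{43280}{-34344} = \frac{4942}{\left(-211\right) \left(2 - 211\right)} + \frac{43280}{-34344} = \frac{4942}{\left(-211\right) \left(-209\right)} + 43280 \left(- \frac{1}{34344}\right) = \frac{4942}{44099} - \frac{5410}{4293} = - \frac{217359584}{189317007}$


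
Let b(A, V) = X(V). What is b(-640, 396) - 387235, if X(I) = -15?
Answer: -387250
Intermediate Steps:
b(A, V) = -15
b(-640, 396) - 387235 = -15 - 387235 = -387250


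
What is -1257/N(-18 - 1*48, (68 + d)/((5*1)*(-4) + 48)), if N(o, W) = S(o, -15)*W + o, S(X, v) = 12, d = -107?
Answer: 2933/193 ≈ 15.197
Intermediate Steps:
N(o, W) = o + 12*W (N(o, W) = 12*W + o = o + 12*W)
-1257/N(-18 - 1*48, (68 + d)/((5*1)*(-4) + 48)) = -1257/((-18 - 1*48) + 12*((68 - 107)/((5*1)*(-4) + 48))) = -1257/((-18 - 48) + 12*(-39/(5*(-4) + 48))) = -1257/(-66 + 12*(-39/(-20 + 48))) = -1257/(-66 + 12*(-39/28)) = -1257/(-66 - 117/7) = -1257/(-579/7) = -1257*(-7/579) = 2933/193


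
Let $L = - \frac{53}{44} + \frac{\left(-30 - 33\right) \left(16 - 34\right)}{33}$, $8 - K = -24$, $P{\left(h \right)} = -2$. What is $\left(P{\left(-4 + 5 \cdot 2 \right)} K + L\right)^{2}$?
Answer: $\frac{1841449}{1936} \approx 951.16$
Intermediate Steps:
$K = 32$ ($K = 8 - -24 = 8 + 24 = 32$)
$L = \frac{1459}{44}$ ($L = \left(-53\right) \frac{1}{44} + \left(-63\right) \left(-18\right) \frac{1}{33} = - \frac{53}{44} + 1134 \cdot \frac{1}{33} = - \frac{53}{44} + \frac{378}{11} = \frac{1459}{44} \approx 33.159$)
$\left(P{\left(-4 + 5 \cdot 2 \right)} K + L\right)^{2} = \left(\left(-2\right) 32 + \frac{1459}{44}\right)^{2} = \left(-64 + \frac{1459}{44}\right)^{2} = \left(- \frac{1357}{44}\right)^{2} = \frac{1841449}{1936}$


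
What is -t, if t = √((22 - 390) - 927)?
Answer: -I*√1295 ≈ -35.986*I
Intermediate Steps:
t = I*√1295 (t = √(-368 - 927) = √(-1295) = I*√1295 ≈ 35.986*I)
-t = -I*√1295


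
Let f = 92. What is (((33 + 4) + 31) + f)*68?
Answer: 10880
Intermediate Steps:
(((33 + 4) + 31) + f)*68 = (((33 + 4) + 31) + 92)*68 = ((37 + 31) + 92)*68 = (68 + 92)*68 = 160*68 = 10880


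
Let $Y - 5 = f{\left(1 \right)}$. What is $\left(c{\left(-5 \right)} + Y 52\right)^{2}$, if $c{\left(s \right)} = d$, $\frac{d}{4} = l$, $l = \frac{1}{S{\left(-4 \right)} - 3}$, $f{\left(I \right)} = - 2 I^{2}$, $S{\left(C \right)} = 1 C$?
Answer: $\frac{1183744}{49} \approx 24158.0$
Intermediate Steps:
$S{\left(C \right)} = C$
$Y = 3$ ($Y = 5 - 2 \cdot 1^{2} = 5 - 2 = 3$)
$l = - \frac{1}{7}$ ($l = \frac{1}{-4 - 3} = \frac{1}{-7} = - \frac{1}{7} \approx -0.14286$)
$d = - \frac{4}{7}$ ($d = 4 \left(- \frac{1}{7}\right) = - \frac{4}{7} \approx -0.57143$)
$c{\left(s \right)} = - \frac{4}{7}$
$\left(c{\left(-5 \right)} + Y 52\right)^{2} = \left(- \frac{4}{7} + 3 \cdot 52\right)^{2} = \left(- \frac{4}{7} + 156\right)^{2} = \left(\frac{1088}{7}\right)^{2} = \frac{1183744}{49}$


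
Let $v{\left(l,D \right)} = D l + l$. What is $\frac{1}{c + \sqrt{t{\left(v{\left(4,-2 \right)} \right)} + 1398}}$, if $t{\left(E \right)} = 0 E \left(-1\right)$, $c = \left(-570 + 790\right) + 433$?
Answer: $\frac{653}{425011} - \frac{\sqrt{1398}}{425011} \approx 0.0014485$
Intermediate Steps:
$v{\left(l,D \right)} = l + D l$
$c = 653$ ($c = 220 + 433 = 653$)
$t{\left(E \right)} = 0$ ($t{\left(E \right)} = 0 \left(-1\right) = 0$)
$\frac{1}{c + \sqrt{t{\left(v{\left(4,-2 \right)} \right)} + 1398}} = \frac{1}{653 + \sqrt{0 + 1398}} = \frac{1}{653 + \sqrt{1398}}$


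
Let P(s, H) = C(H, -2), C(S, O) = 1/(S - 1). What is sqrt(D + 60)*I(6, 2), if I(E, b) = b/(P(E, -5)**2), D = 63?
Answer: 72*sqrt(123) ≈ 798.52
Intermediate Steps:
C(S, O) = 1/(-1 + S)
P(s, H) = 1/(-1 + H)
I(E, b) = 36*b (I(E, b) = b/((1/(-1 - 5))**2) = b/((1/(-6))**2) = b/((-1/6)**2) = b/(1/36) = b*36 = 36*b)
sqrt(D + 60)*I(6, 2) = sqrt(63 + 60)*(36*2) = sqrt(123)*72 = 72*sqrt(123)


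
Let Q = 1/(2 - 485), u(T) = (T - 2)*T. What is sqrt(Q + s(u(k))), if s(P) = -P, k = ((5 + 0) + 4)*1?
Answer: I*sqrt(14697690)/483 ≈ 7.9374*I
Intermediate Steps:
k = 9 (k = (5 + 4)*1 = 9*1 = 9)
u(T) = T*(-2 + T) (u(T) = (-2 + T)*T = T*(-2 + T))
Q = -1/483 (Q = 1/(-483) = -1/483 ≈ -0.0020704)
sqrt(Q + s(u(k))) = sqrt(-1/483 - 9*(-2 + 9)) = sqrt(-1/483 - 9*7) = sqrt(-1/483 - 1*63) = sqrt(-1/483 - 63) = sqrt(-30430/483) = I*sqrt(14697690)/483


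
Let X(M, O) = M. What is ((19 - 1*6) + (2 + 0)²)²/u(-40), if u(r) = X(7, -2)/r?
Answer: -11560/7 ≈ -1651.4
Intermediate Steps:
u(r) = 7/r
((19 - 1*6) + (2 + 0)²)²/u(-40) = ((19 - 1*6) + (2 + 0)²)²/((7/(-40))) = ((19 - 6) + 2²)²/((7*(-1/40))) = (13 + 4)²/(-7/40) = 17²*(-40/7) = 289*(-40/7) = -11560/7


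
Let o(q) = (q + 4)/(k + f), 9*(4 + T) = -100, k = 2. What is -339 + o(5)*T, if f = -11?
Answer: -2915/9 ≈ -323.89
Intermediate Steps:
T = -136/9 (T = -4 + (1/9)*(-100) = -4 - 100/9 = -136/9 ≈ -15.111)
o(q) = -4/9 - q/9 (o(q) = (q + 4)/(2 - 11) = (4 + q)/(-9) = (4 + q)*(-1/9) = -4/9 - q/9)
-339 + o(5)*T = -339 + (-4/9 - 1/9*5)*(-136/9) = -339 + (-4/9 - 5/9)*(-136/9) = -339 - 1*(-136/9) = -339 + 136/9 = -2915/9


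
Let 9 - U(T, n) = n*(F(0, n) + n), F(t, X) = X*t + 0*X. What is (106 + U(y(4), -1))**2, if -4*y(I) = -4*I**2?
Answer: 12996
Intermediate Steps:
y(I) = I**2 (y(I) = -(-1)*I**2 = I**2)
F(t, X) = X*t (F(t, X) = X*t + 0 = X*t)
U(T, n) = 9 - n**2 (U(T, n) = 9 - n*(n*0 + n) = 9 - n*(0 + n) = 9 - n*n = 9 - n**2)
(106 + U(y(4), -1))**2 = (106 + (9 - 1*(-1)**2))**2 = (106 + (9 - 1*1))**2 = (106 + (9 - 1))**2 = (106 + 8)**2 = 114**2 = 12996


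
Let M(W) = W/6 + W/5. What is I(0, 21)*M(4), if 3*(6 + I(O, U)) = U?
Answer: 22/15 ≈ 1.4667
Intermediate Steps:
I(O, U) = -6 + U/3
M(W) = 11*W/30 (M(W) = W*(1/6) + W*(1/5) = W/6 + W/5 = 11*W/30)
I(0, 21)*M(4) = (-6 + (1/3)*21)*((11/30)*4) = (-6 + 7)*(22/15) = 1*(22/15) = 22/15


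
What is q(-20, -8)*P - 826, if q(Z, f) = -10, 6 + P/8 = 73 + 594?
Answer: -53706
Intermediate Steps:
P = 5288 (P = -48 + 8*(73 + 594) = -48 + 8*667 = -48 + 5336 = 5288)
q(-20, -8)*P - 826 = -10*5288 - 826 = -52880 - 826 = -53706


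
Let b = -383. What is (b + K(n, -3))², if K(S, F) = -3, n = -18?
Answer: 148996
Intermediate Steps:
(b + K(n, -3))² = (-383 - 3)² = (-386)² = 148996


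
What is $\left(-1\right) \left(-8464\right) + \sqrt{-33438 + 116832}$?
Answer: $8464 + 3 \sqrt{9266} \approx 8752.8$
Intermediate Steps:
$\left(-1\right) \left(-8464\right) + \sqrt{-33438 + 116832} = 8464 + \sqrt{83394} = 8464 + 3 \sqrt{9266}$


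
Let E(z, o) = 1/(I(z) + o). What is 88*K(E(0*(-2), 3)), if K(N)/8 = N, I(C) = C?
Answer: 704/3 ≈ 234.67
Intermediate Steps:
E(z, o) = 1/(o + z) (E(z, o) = 1/(z + o) = 1/(o + z))
K(N) = 8*N
88*K(E(0*(-2), 3)) = 88*(8/(3 + 0*(-2))) = 88*(8/(3 + 0)) = 88*(8/3) = 704/3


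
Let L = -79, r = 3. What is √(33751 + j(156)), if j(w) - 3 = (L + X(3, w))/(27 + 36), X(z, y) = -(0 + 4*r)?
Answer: √303773/3 ≈ 183.72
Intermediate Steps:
X(z, y) = -12 (X(z, y) = -(0 + 4*3) = -(0 + 12) = -1*12 = -12)
j(w) = 14/9 (j(w) = 3 + (-79 - 12)/(27 + 36) = 3 - 91/63 = 3 - 91*1/63 = 3 - 13/9 = 14/9)
√(33751 + j(156)) = √(33751 + 14/9) = √(303773/9) = √303773/3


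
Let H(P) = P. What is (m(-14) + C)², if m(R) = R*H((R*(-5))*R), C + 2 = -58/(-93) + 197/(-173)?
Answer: 48708761461378225/258855921 ≈ 1.8817e+8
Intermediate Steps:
C = -40465/16089 (C = -2 + (-58/(-93) + 197/(-173)) = -2 + (-58*(-1/93) + 197*(-1/173)) = -2 + (58/93 - 197/173) = -2 - 8287/16089 = -40465/16089 ≈ -2.5151)
m(R) = -5*R³ (m(R) = R*((R*(-5))*R) = R*((-5*R)*R) = R*(-5*R²) = -5*R³)
(m(-14) + C)² = (-5*(-14)³ - 40465/16089)² = (-5*(-2744) - 40465/16089)² = (13720 - 40465/16089)² = (220700615/16089)² = 48708761461378225/258855921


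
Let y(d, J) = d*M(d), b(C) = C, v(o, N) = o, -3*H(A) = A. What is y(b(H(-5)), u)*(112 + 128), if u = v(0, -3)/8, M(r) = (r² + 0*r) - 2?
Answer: 2800/9 ≈ 311.11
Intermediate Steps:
H(A) = -A/3
M(r) = -2 + r² (M(r) = (r² + 0) - 2 = r² - 2 = -2 + r²)
u = 0 (u = 0/8 = 0*(⅛) = 0)
y(d, J) = d*(-2 + d²)
y(b(H(-5)), u)*(112 + 128) = ((-⅓*(-5))*(-2 + (-⅓*(-5))²))*(112 + 128) = (5*(-2 + (5/3)²)/3)*240 = (5*(-2 + 25/9)/3)*240 = ((5/3)*(7/9))*240 = (35/27)*240 = 2800/9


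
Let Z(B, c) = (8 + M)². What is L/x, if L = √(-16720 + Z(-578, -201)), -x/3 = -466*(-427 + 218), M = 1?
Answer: -I*√16639/292182 ≈ -0.00044148*I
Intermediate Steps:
Z(B, c) = 81 (Z(B, c) = (8 + 1)² = 9² = 81)
x = -292182 (x = -(-1398)*(-427 + 218) = -(-1398)*(-209) = -3*97394 = -292182)
L = I*√16639 (L = √(-16720 + 81) = √(-16639) = I*√16639 ≈ 128.99*I)
L/x = (I*√16639)/(-292182) = (I*√16639)*(-1/292182) = -I*√16639/292182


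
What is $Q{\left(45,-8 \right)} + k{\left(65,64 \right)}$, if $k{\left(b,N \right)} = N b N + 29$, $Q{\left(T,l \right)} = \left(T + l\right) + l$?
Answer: $266298$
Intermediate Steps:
$Q{\left(T,l \right)} = T + 2 l$
$k{\left(b,N \right)} = 29 + b N^{2}$ ($k{\left(b,N \right)} = b N^{2} + 29 = 29 + b N^{2}$)
$Q{\left(45,-8 \right)} + k{\left(65,64 \right)} = \left(45 + 2 \left(-8\right)\right) + \left(29 + 65 \cdot 64^{2}\right) = \left(45 - 16\right) + \left(29 + 65 \cdot 4096\right) = 29 + \left(29 + 266240\right) = 29 + 266269 = 266298$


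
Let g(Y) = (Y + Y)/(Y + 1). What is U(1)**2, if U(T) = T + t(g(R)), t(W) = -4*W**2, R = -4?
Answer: 61009/81 ≈ 753.20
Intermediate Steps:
g(Y) = 2*Y/(1 + Y) (g(Y) = (2*Y)/(1 + Y) = 2*Y/(1 + Y))
U(T) = -256/9 + T (U(T) = T - 4*64/(1 - 4)**2 = T - 4*(2*(-4)/(-3))**2 = T - 4*(2*(-4)*(-1/3))**2 = T - 4*(8/3)**2 = T - 4*64/9 = T - 256/9 = -256/9 + T)
U(1)**2 = (-256/9 + 1)**2 = (-247/9)**2 = 61009/81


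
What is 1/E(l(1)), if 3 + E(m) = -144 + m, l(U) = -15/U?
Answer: -1/162 ≈ -0.0061728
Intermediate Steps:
E(m) = -147 + m (E(m) = -3 + (-144 + m) = -147 + m)
1/E(l(1)) = 1/(-147 - 15/1) = 1/(-147 - 15*1) = 1/(-147 - 15) = 1/(-162) = -1/162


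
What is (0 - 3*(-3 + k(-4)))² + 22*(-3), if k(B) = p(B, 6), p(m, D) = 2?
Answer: -57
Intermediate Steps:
k(B) = 2
(0 - 3*(-3 + k(-4)))² + 22*(-3) = (0 - 3*(-3 + 2))² + 22*(-3) = (0 - 3*(-1))² - 66 = (0 + 3)² - 66 = 3² - 66 = 9 - 66 = -57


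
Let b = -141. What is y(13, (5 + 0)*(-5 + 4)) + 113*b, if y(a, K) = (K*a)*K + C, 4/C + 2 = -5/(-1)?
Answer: -46820/3 ≈ -15607.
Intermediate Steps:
C = 4/3 (C = 4/(-2 - 5/(-1)) = 4/(-2 - 5*(-1)) = 4/(-2 + 5) = 4/3 ≈ 1.3333)
y(a, K) = 4/3 + a*K² (y(a, K) = (K*a)*K + 4/3 = a*K² + 4/3 = 4/3 + a*K²)
y(13, (5 + 0)*(-5 + 4)) + 113*b = (4/3 + 13*((5 + 0)*(-5 + 4))²) + 113*(-141) = (4/3 + 13*(5*(-1))²) - 15933 = (4/3 + 13*(-5)²) - 15933 = (4/3 + 13*25) - 15933 = (4/3 + 325) - 15933 = 979/3 - 15933 = -46820/3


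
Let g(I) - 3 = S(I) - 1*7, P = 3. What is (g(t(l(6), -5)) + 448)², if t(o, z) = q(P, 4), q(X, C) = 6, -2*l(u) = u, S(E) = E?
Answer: 202500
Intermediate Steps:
l(u) = -u/2
t(o, z) = 6
g(I) = -4 + I (g(I) = 3 + (I - 1*7) = 3 + (I - 7) = 3 + (-7 + I) = -4 + I)
(g(t(l(6), -5)) + 448)² = ((-4 + 6) + 448)² = (2 + 448)² = 450² = 202500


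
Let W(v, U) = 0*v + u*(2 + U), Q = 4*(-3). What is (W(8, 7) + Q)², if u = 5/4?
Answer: 9/16 ≈ 0.56250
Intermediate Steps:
Q = -12
u = 5/4 (u = 5*(¼) = 5/4 ≈ 1.2500)
W(v, U) = 5/2 + 5*U/4 (W(v, U) = 0*v + 5*(2 + U)/4 = 0 + (5/2 + 5*U/4) = 5/2 + 5*U/4)
(W(8, 7) + Q)² = ((5/2 + (5/4)*7) - 12)² = ((5/2 + 35/4) - 12)² = (45/4 - 12)² = (-¾)² = 9/16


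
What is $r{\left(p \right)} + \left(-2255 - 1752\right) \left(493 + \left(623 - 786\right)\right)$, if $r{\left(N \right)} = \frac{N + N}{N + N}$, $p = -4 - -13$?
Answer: $-1322309$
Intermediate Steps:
$p = 9$ ($p = -4 + 13 = 9$)
$r{\left(N \right)} = 1$ ($r{\left(N \right)} = \frac{2 N}{2 N} = 2 N \frac{1}{2 N} = 1$)
$r{\left(p \right)} + \left(-2255 - 1752\right) \left(493 + \left(623 - 786\right)\right) = 1 + \left(-2255 - 1752\right) \left(493 + \left(623 - 786\right)\right) = 1 - 4007 \left(493 - 163\right) = 1 - 1322310 = -1322309$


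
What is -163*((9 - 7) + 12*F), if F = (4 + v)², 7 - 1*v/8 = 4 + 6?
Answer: -782726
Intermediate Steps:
v = -24 (v = 56 - 8*(4 + 6) = 56 - 8*10 = 56 - 80 = -24)
F = 400 (F = (4 - 24)² = (-20)² = 400)
-163*((9 - 7) + 12*F) = -163*((9 - 7) + 12*400) = -163*(2 + 4800) = -163*4802 = -782726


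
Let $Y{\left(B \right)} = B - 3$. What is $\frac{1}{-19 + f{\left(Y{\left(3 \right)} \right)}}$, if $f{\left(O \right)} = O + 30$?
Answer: $\frac{1}{11} \approx 0.090909$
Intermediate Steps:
$Y{\left(B \right)} = -3 + B$ ($Y{\left(B \right)} = B - 3 = -3 + B$)
$f{\left(O \right)} = 30 + O$
$\frac{1}{-19 + f{\left(Y{\left(3 \right)} \right)}} = \frac{1}{-19 + \left(30 + \left(-3 + 3\right)\right)} = \frac{1}{-19 + \left(30 + 0\right)} = \frac{1}{-19 + 30} = \frac{1}{11}$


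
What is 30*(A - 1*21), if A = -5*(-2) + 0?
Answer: -330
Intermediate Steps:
A = 10 (A = 10 + 0 = 10)
30*(A - 1*21) = 30*(10 - 1*21) = 30*(10 - 21) = 30*(-11) = -330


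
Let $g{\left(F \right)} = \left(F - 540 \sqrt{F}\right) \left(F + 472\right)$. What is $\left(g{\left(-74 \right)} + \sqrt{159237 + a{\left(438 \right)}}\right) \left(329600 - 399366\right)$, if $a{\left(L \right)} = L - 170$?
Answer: $2054748232 - 69766 \sqrt{159505} + 14994108720 i \sqrt{74} \approx 2.0269 \cdot 10^{9} + 1.2898 \cdot 10^{11} i$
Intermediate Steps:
$a{\left(L \right)} = -170 + L$ ($a{\left(L \right)} = L - 170 = -170 + L$)
$g{\left(F \right)} = \left(472 + F\right) \left(F - 540 \sqrt{F}\right)$ ($g{\left(F \right)} = \left(F - 540 \sqrt{F}\right) \left(472 + F\right) = \left(472 + F\right) \left(F - 540 \sqrt{F}\right)$)
$\left(g{\left(-74 \right)} + \sqrt{159237 + a{\left(438 \right)}}\right) \left(329600 - 399366\right) = \left(\left(\left(-74\right)^{2} - 254880 \sqrt{-74} - 540 \left(-74\right)^{\frac{3}{2}} + 472 \left(-74\right)\right) + \sqrt{159237 + \left(-170 + 438\right)}\right) \left(329600 - 399366\right) = \left(\left(5476 - 254880 i \sqrt{74} - 540 \left(- 74 i \sqrt{74}\right) - 34928\right) + \sqrt{159237 + 268}\right) \left(-69766\right) = \left(\left(5476 - 254880 i \sqrt{74} + 39960 i \sqrt{74} - 34928\right) + \sqrt{159505}\right) \left(-69766\right) = \left(\left(-29452 - 214920 i \sqrt{74}\right) + \sqrt{159505}\right) \left(-69766\right) = \left(-29452 + \sqrt{159505} - 214920 i \sqrt{74}\right) \left(-69766\right) = 2054748232 - 69766 \sqrt{159505} + 14994108720 i \sqrt{74}$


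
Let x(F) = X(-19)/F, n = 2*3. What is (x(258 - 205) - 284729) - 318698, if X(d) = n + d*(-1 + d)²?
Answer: -31989225/53 ≈ -6.0357e+5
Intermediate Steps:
n = 6
X(d) = 6 + d*(-1 + d)²
x(F) = -7594/F (x(F) = (6 - 19*(-1 - 19)²)/F = (6 - 19*(-20)²)/F = (6 - 19*400)/F = (6 - 7600)/F = -7594/F)
(x(258 - 205) - 284729) - 318698 = (-7594/(258 - 205) - 284729) - 318698 = (-7594/53 - 284729) - 318698 = -15098231/53 - 318698 = -31989225/53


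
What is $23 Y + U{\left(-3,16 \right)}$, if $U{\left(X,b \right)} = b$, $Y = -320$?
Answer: $-7344$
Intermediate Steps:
$23 Y + U{\left(-3,16 \right)} = 23 \left(-320\right) + 16 = -7360 + 16 = -7344$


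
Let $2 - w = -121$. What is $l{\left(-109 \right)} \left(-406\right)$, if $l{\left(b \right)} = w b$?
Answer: $5443242$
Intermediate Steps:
$w = 123$ ($w = 2 - -121 = 2 + 121 = 123$)
$l{\left(b \right)} = 123 b$
$l{\left(-109 \right)} \left(-406\right) = 123 \left(-109\right) \left(-406\right) = \left(-13407\right) \left(-406\right) = 5443242$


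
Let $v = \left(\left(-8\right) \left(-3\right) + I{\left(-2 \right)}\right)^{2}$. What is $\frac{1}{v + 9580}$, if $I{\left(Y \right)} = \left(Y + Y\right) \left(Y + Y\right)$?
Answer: $\frac{1}{11180} \approx 8.9445 \cdot 10^{-5}$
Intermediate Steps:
$I{\left(Y \right)} = 4 Y^{2}$ ($I{\left(Y \right)} = 2 Y 2 Y = 4 Y^{2}$)
$v = 1600$ ($v = \left(\left(-8\right) \left(-3\right) + 4 \left(-2\right)^{2}\right)^{2} = \left(24 + 4 \cdot 4\right)^{2} = \left(24 + 16\right)^{2} = 40^{2} = 1600$)
$\frac{1}{v + 9580} = \frac{1}{1600 + 9580} = \frac{1}{11180}$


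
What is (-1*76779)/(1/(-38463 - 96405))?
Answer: 10355030172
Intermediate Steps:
(-1*76779)/(1/(-38463 - 96405)) = -76779/(1/(-134868)) = -76779/(-1/134868) = -76779*(-134868) = 10355030172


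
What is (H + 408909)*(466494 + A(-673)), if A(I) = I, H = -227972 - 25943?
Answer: 72199460074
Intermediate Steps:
H = -253915
(H + 408909)*(466494 + A(-673)) = (-253915 + 408909)*(466494 - 673) = 154994*465821 = 72199460074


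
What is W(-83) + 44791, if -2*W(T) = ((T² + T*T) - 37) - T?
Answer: 37879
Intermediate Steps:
W(T) = 37/2 + T/2 - T² (W(T) = -(((T² + T*T) - 37) - T)/2 = -(((T² + T²) - 37) - T)/2 = -((2*T² - 37) - T)/2 = -((-37 + 2*T²) - T)/2 = -(-37 - T + 2*T²)/2 = 37/2 + T/2 - T²)
W(-83) + 44791 = (37/2 + (½)*(-83) - 1*(-83)²) + 44791 = (37/2 - 83/2 - 1*6889) + 44791 = (37/2 - 83/2 - 6889) + 44791 = -6912 + 44791 = 37879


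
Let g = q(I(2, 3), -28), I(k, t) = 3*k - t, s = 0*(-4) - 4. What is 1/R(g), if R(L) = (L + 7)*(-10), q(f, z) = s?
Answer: -1/30 ≈ -0.033333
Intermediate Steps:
s = -4 (s = 0 - 4 = -4)
I(k, t) = -t + 3*k
q(f, z) = -4
g = -4
R(L) = -70 - 10*L (R(L) = (7 + L)*(-10) = -70 - 10*L)
1/R(g) = 1/(-70 - 10*(-4)) = 1/(-70 + 40) = 1/(-30) = -1/30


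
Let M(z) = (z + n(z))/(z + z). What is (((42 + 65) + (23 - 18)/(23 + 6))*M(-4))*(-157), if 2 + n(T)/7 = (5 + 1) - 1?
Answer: 2073813/58 ≈ 35755.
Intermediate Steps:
n(T) = 21 (n(T) = -14 + 7*((5 + 1) - 1) = -14 + 7*(6 - 1) = -14 + 7*5 = -14 + 35 = 21)
M(z) = (21 + z)/(2*z) (M(z) = (z + 21)/(z + z) = (21 + z)/((2*z)) = (21 + z)*(1/(2*z)) = (21 + z)/(2*z))
(((42 + 65) + (23 - 18)/(23 + 6))*M(-4))*(-157) = (((42 + 65) + (23 - 18)/(23 + 6))*((1/2)*(21 - 4)/(-4)))*(-157) = ((107 + 5/29)*((1/2)*(-1/4)*17))*(-157) = ((107 + 5*(1/29))*(-17/8))*(-157) = ((107 + 5/29)*(-17/8))*(-157) = ((3108/29)*(-17/8))*(-157) = -13209/58*(-157) = 2073813/58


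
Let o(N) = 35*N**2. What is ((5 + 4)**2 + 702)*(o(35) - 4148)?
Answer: 30323241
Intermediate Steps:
((5 + 4)**2 + 702)*(o(35) - 4148) = ((5 + 4)**2 + 702)*(35*35**2 - 4148) = (9**2 + 702)*(35*1225 - 4148) = (81 + 702)*(42875 - 4148) = 783*38727 = 30323241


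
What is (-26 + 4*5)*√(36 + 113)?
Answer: -6*√149 ≈ -73.239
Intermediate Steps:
(-26 + 4*5)*√(36 + 113) = (-26 + 20)*√149 = -6*√149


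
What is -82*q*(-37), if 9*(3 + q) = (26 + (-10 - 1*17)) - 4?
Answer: -97088/9 ≈ -10788.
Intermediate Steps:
q = -32/9 (q = -3 + ((26 + (-10 - 1*17)) - 4)/9 = -3 + ((26 + (-10 - 17)) - 4)/9 = -3 + ((26 - 27) - 4)/9 = -3 + (-1 - 4)/9 = -3 + (⅑)*(-5) = -3 - 5/9 = -32/9 ≈ -3.5556)
-82*q*(-37) = -82*(-32/9)*(-37) = (2624/9)*(-37) = -97088/9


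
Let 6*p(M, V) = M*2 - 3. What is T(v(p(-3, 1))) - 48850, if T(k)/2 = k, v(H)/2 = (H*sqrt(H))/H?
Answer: -48850 + 2*I*sqrt(6) ≈ -48850.0 + 4.899*I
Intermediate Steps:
p(M, V) = -1/2 + M/3 (p(M, V) = (M*2 - 3)/6 = (2*M - 3)/6 = (-3 + 2*M)/6 = -1/2 + M/3)
v(H) = 2*sqrt(H) (v(H) = 2*((H*sqrt(H))/H) = 2*(H**(3/2)/H) = 2*sqrt(H))
T(k) = 2*k
T(v(p(-3, 1))) - 48850 = 2*(2*sqrt(-1/2 + (1/3)*(-3))) - 48850 = 2*(2*sqrt(-1/2 - 1)) - 48850 = 2*(2*sqrt(-3/2)) - 48850 = 2*(2*(I*sqrt(6)/2)) - 48850 = 2*(I*sqrt(6)) - 48850 = 2*I*sqrt(6) - 48850 = -48850 + 2*I*sqrt(6)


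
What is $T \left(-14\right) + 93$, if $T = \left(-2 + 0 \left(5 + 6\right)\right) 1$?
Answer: $121$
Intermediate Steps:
$T = -2$ ($T = \left(-2 + 0 \cdot 11\right) 1 = \left(-2 + 0\right) 1 = \left(-2\right) 1 = -2$)
$T \left(-14\right) + 93 = \left(-2\right) \left(-14\right) + 93 = 28 + 93 = 121$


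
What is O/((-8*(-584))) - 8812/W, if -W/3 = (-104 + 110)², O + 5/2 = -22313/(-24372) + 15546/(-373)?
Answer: 10395024849185/127416036096 ≈ 81.583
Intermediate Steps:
O = -393291253/9090756 (O = -5/2 + (-22313/(-24372) + 15546/(-373)) = -5/2 + (-22313*(-1/24372) + 15546*(-1/373)) = -5/2 + (22313/24372 - 15546/373) = -5/2 - 370564363/9090756 = -393291253/9090756 ≈ -43.263)
W = -108 (W = -3*(-104 + 110)² = -3*6² = -3*36 = -108)
O/((-8*(-584))) - 8812/W = -393291253/(9090756*((-8*(-584)))) - 8812/(-108) = -393291253/9090756/4672 - 8812*(-1/108) = -393291253/9090756*1/4672 + 2203/27 = -393291253/42472012032 + 2203/27 = 10395024849185/127416036096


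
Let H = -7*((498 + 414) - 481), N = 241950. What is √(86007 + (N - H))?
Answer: √330974 ≈ 575.30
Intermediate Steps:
H = -3017 (H = -7*(912 - 481) = -7*431 = -3017)
√(86007 + (N - H)) = √(86007 + (241950 - 1*(-3017))) = √(86007 + (241950 + 3017)) = √(86007 + 244967) = √330974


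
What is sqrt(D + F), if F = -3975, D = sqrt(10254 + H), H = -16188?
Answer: sqrt(-3975 + I*sqrt(5934)) ≈ 0.6109 + 63.051*I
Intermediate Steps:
D = I*sqrt(5934) (D = sqrt(10254 - 16188) = sqrt(-5934) = I*sqrt(5934) ≈ 77.032*I)
sqrt(D + F) = sqrt(I*sqrt(5934) - 3975) = sqrt(-3975 + I*sqrt(5934))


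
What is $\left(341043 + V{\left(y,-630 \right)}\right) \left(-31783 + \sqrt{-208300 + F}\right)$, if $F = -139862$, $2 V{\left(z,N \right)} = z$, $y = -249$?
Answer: $- \frac{21670825371}{2} + \frac{681837 i \sqrt{348162}}{2} \approx -1.0835 \cdot 10^{10} + 2.0116 \cdot 10^{8} i$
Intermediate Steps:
$V{\left(z,N \right)} = \frac{z}{2}$
$\left(341043 + V{\left(y,-630 \right)}\right) \left(-31783 + \sqrt{-208300 + F}\right) = \left(341043 + \frac{1}{2} \left(-249\right)\right) \left(-31783 + \sqrt{-208300 - 139862}\right) = \left(341043 - \frac{249}{2}\right) \left(-31783 + \sqrt{-348162}\right) = \frac{681837 \left(-31783 + i \sqrt{348162}\right)}{2} = - \frac{21670825371}{2} + \frac{681837 i \sqrt{348162}}{2}$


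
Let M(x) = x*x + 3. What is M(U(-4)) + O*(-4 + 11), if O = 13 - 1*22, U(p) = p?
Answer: -44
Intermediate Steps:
M(x) = 3 + x**2 (M(x) = x**2 + 3 = 3 + x**2)
O = -9 (O = 13 - 22 = -9)
M(U(-4)) + O*(-4 + 11) = (3 + (-4)**2) - 9*(-4 + 11) = (3 + 16) - 9*7 = 19 - 63 = -44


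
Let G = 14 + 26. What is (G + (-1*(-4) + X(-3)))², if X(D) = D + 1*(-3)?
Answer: 1444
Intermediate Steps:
X(D) = -3 + D (X(D) = D - 3 = -3 + D)
G = 40
(G + (-1*(-4) + X(-3)))² = (40 + (-1*(-4) + (-3 - 3)))² = (40 + (4 - 6))² = (40 - 2)² = 38² = 1444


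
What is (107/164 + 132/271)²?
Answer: 2564916025/1975269136 ≈ 1.2985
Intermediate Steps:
(107/164 + 132/271)² = (50645/44444)² = 2564916025/1975269136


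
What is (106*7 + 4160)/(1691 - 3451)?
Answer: -2451/880 ≈ -2.7852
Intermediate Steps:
(106*7 + 4160)/(1691 - 3451) = (742 + 4160)/(-1760) = 4902*(-1/1760) = -2451/880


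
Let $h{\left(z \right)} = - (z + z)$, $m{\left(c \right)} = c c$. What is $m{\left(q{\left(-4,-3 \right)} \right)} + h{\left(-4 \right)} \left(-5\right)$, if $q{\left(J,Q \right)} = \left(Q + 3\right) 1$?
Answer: $-40$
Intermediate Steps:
$q{\left(J,Q \right)} = 3 + Q$ ($q{\left(J,Q \right)} = \left(3 + Q\right) 1 = 3 + Q$)
$m{\left(c \right)} = c^{2}$
$h{\left(z \right)} = - 2 z$
$m{\left(q{\left(-4,-3 \right)} \right)} + h{\left(-4 \right)} \left(-5\right) = \left(3 - 3\right)^{2} + \left(-2\right) \left(-4\right) \left(-5\right) = 0^{2} + 8 \left(-5\right) = 0 - 40 = -40$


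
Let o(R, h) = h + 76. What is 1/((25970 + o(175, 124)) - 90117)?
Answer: -1/63947 ≈ -1.5638e-5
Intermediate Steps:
o(R, h) = 76 + h
1/((25970 + o(175, 124)) - 90117) = 1/((25970 + (76 + 124)) - 90117) = 1/((25970 + 200) - 90117) = 1/(26170 - 90117) = 1/(-63947) = -1/63947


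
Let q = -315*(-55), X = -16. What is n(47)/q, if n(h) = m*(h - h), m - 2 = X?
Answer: 0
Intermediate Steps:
m = -14 (m = 2 - 16 = -14)
n(h) = 0 (n(h) = -14*(h - h) = -14*0 = 0)
q = 17325
n(47)/q = 0/17325 = 0*(1/17325) = 0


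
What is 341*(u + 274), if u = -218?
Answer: 19096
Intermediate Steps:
341*(u + 274) = 341*(-218 + 274) = 341*56 = 19096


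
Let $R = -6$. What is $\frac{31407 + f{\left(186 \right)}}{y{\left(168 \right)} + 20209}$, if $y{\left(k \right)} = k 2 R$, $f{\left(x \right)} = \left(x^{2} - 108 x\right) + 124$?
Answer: $\frac{6577}{2599} \approx 2.5306$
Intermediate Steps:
$f{\left(x \right)} = 124 + x^{2} - 108 x$
$y{\left(k \right)} = - 12 k$ ($y{\left(k \right)} = k 2 \left(-6\right) = 2 k \left(-6\right) = - 12 k$)
$\frac{31407 + f{\left(186 \right)}}{y{\left(168 \right)} + 20209} = \frac{31407 + \left(124 + 186^{2} - 20088\right)}{\left(-12\right) 168 + 20209} = \frac{31407 + \left(124 + 34596 - 20088\right)}{-2016 + 20209} = \frac{31407 + 14632}{18193} = 46039 \cdot \frac{1}{18193} = \frac{6577}{2599}$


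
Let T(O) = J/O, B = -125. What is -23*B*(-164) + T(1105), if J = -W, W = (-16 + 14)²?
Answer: -521007504/1105 ≈ -4.7150e+5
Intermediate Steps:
W = 4 (W = (-2)² = 4)
J = -4 (J = -1*4 = -4)
T(O) = -4/O
-23*B*(-164) + T(1105) = -23*(-125)*(-164) - 4/1105 = 2875*(-164) - 4*1/1105 = -471500 - 4/1105 = -521007504/1105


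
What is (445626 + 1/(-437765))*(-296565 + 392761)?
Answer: 18765864300658244/437765 ≈ 4.2867e+10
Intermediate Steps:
(445626 + 1/(-437765))*(-296565 + 392761) = (445626 - 1/437765)*96196 = (195079465889/437765)*96196 = 18765864300658244/437765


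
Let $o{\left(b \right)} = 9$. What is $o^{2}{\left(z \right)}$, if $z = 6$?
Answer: $81$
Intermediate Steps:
$o^{2}{\left(z \right)} = 9^{2} = 81$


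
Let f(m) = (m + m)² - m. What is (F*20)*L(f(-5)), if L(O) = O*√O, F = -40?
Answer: -84000*√105 ≈ -8.6074e+5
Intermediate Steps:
f(m) = -m + 4*m² (f(m) = (2*m)² - m = 4*m² - m = -m + 4*m²)
L(O) = O^(3/2)
(F*20)*L(f(-5)) = (-40*20)*(-5*(-1 + 4*(-5)))^(3/2) = -800*105*√105 = -84000*√105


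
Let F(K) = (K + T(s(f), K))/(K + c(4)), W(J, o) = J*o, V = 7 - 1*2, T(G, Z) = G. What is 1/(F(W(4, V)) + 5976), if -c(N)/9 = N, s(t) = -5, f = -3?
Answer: 16/95601 ≈ 0.00016736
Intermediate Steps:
c(N) = -9*N
V = 5 (V = 7 - 2 = 5)
F(K) = (-5 + K)/(-36 + K) (F(K) = (K - 5)/(K - 9*4) = (-5 + K)/(K - 36) = (-5 + K)/(-36 + K))
1/(F(W(4, V)) + 5976) = 1/((-5 + 4*5)/(-36 + 4*5) + 5976) = 1/((-5 + 20)/(-36 + 20) + 5976) = 1/(15/(-16) + 5976) = 1/(-1/16*15 + 5976) = 1/(-15/16 + 5976) = 1/(95601/16) = 16/95601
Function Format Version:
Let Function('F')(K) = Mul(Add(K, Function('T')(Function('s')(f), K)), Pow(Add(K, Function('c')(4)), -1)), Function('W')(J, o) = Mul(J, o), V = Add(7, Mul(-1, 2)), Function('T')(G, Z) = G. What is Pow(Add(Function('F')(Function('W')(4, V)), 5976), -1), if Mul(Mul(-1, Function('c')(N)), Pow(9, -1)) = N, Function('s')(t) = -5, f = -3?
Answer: Rational(16, 95601) ≈ 0.00016736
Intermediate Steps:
Function('c')(N) = Mul(-9, N)
V = 5 (V = Add(7, -2) = 5)
Function('F')(K) = Mul(Pow(Add(-36, K), -1), Add(-5, K)) (Function('F')(K) = Mul(Add(K, -5), Pow(Add(K, Mul(-9, 4)), -1)) = Mul(Add(-5, K), Pow(Add(K, -36), -1)) = Mul(Add(-5, K), Pow(Add(-36, K), -1)) = Mul(Pow(Add(-36, K), -1), Add(-5, K)))
Pow(Add(Function('F')(Function('W')(4, V)), 5976), -1) = Pow(Add(Mul(Pow(Add(-36, Mul(4, 5)), -1), Add(-5, Mul(4, 5))), 5976), -1) = Pow(Add(Mul(Pow(Add(-36, 20), -1), Add(-5, 20)), 5976), -1) = Pow(Add(Mul(Pow(-16, -1), 15), 5976), -1) = Pow(Add(Mul(Rational(-1, 16), 15), 5976), -1) = Pow(Add(Rational(-15, 16), 5976), -1) = Pow(Rational(95601, 16), -1) = Rational(16, 95601)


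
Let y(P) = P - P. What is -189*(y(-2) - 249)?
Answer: 47061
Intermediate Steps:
y(P) = 0
-189*(y(-2) - 249) = -189*(0 - 249) = -189*(-249) = 47061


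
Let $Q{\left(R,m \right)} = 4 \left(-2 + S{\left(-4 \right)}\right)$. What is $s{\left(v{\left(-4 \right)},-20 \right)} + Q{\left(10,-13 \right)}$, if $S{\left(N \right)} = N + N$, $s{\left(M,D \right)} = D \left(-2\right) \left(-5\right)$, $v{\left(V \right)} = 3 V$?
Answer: $-240$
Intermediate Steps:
$s{\left(M,D \right)} = 10 D$ ($s{\left(M,D \right)} = - 2 D \left(-5\right) = 10 D$)
$S{\left(N \right)} = 2 N$
$Q{\left(R,m \right)} = -40$ ($Q{\left(R,m \right)} = 4 \left(-2 + 2 \left(-4\right)\right) = 4 \left(-2 - 8\right) = 4 \left(-10\right) = -40$)
$s{\left(v{\left(-4 \right)},-20 \right)} + Q{\left(10,-13 \right)} = 10 \left(-20\right) - 40 = -200 - 40 = -240$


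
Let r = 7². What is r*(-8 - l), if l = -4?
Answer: -196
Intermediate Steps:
r = 49
r*(-8 - l) = 49*(-8 - 1*(-4)) = 49*(-8 + 4) = 49*(-4) = -196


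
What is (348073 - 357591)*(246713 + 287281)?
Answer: -5082554892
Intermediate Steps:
(348073 - 357591)*(246713 + 287281) = -9518*533994 = -5082554892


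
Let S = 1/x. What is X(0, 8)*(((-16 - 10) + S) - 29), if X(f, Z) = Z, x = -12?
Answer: -1322/3 ≈ -440.67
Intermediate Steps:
S = -1/12 (S = 1/(-12) = -1/12 ≈ -0.083333)
X(0, 8)*(((-16 - 10) + S) - 29) = 8*(((-16 - 10) - 1/12) - 29) = 8*((-26 - 1/12) - 29) = 8*(-313/12 - 29) = 8*(-661/12) = -1322/3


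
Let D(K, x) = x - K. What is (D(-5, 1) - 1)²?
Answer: 25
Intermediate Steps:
(D(-5, 1) - 1)² = ((1 - 1*(-5)) - 1)² = ((1 + 5) - 1)² = (6 - 1)² = 5² = 25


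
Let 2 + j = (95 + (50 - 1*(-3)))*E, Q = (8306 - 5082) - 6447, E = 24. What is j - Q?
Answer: 6773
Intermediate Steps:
Q = -3223 (Q = 3224 - 6447 = -3223)
j = 3550 (j = -2 + (95 + (50 - 1*(-3)))*24 = -2 + (95 + (50 + 3))*24 = -2 + (95 + 53)*24 = -2 + 148*24 = -2 + 3552 = 3550)
j - Q = 3550 - 1*(-3223) = 3550 + 3223 = 6773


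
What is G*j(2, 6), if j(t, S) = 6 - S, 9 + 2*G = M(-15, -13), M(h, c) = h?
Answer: 0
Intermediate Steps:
G = -12 (G = -9/2 + (½)*(-15) = -9/2 - 15/2 = -12)
G*j(2, 6) = -12*(6 - 1*6) = -12*(6 - 6) = -12*0 = 0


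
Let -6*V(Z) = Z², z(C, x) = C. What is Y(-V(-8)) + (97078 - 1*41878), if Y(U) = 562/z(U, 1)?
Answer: 884043/16 ≈ 55253.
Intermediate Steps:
V(Z) = -Z²/6
Y(U) = 562/U
Y(-V(-8)) + (97078 - 1*41878) = 562/((-(-1)*(-8)²/6)) + (97078 - 1*41878) = 562/((-(-1)*64/6)) + (97078 - 41878) = 562/((-1*(-32/3))) + 55200 = 562/(32/3) + 55200 = 562*(3/32) + 55200 = 843/16 + 55200 = 884043/16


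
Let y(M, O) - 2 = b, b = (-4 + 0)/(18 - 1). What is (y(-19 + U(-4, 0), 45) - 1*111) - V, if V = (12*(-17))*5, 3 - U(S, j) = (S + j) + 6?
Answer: 15483/17 ≈ 910.76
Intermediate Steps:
U(S, j) = -3 - S - j (U(S, j) = 3 - ((S + j) + 6) = 3 - (6 + S + j) = 3 + (-6 - S - j) = -3 - S - j)
b = -4/17 ≈ -0.23529
y(M, O) = 30/17 (y(M, O) = 2 - 4/17 = 30/17)
V = -1020 (V = -204*5 = -1020)
(y(-19 + U(-4, 0), 45) - 1*111) - V = (30/17 - 1*111) - 1*(-1020) = (30/17 - 111) + 1020 = -1857/17 + 1020 = 15483/17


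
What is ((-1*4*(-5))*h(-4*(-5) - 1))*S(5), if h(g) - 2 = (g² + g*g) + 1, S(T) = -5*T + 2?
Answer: -333500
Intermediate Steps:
S(T) = 2 - 5*T
h(g) = 3 + 2*g² (h(g) = 2 + ((g² + g*g) + 1) = 2 + ((g² + g²) + 1) = 2 + (2*g² + 1) = 2 + (1 + 2*g²) = 3 + 2*g²)
((-1*4*(-5))*h(-4*(-5) - 1))*S(5) = ((-1*4*(-5))*(3 + 2*(-4*(-5) - 1)²))*(2 - 5*5) = ((-4*(-5))*(3 + 2*(20 - 1)²))*(2 - 25) = (20*(3 + 2*19²))*(-23) = (20*(3 + 2*361))*(-23) = (20*(3 + 722))*(-23) = (20*725)*(-23) = 14500*(-23) = -333500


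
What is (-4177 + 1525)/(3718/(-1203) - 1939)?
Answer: 3190356/2336335 ≈ 1.3655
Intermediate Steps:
(-4177 + 1525)/(3718/(-1203) - 1939) = -2652/(3718*(-1/1203) - 1939) = -2652/(-3718/1203 - 1939) = -2652/(-2336335/1203) = -2652*(-1203/2336335) = 3190356/2336335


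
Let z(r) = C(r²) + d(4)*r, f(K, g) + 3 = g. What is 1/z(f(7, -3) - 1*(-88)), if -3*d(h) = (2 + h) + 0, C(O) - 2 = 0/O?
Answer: -1/162 ≈ -0.0061728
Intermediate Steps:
f(K, g) = -3 + g
C(O) = 2 (C(O) = 2 + 0/O = 2 + 0 = 2)
d(h) = -⅔ - h/3 (d(h) = -((2 + h) + 0)/3 = -(2 + h)/3 = -⅔ - h/3)
z(r) = 2 - 2*r (z(r) = 2 + (-⅔ - ⅓*4)*r = 2 + (-⅔ - 4/3)*r = 2 - 2*r)
1/z(f(7, -3) - 1*(-88)) = 1/(2 - 2*((-3 - 3) - 1*(-88))) = 1/(2 - 2*(-6 + 88)) = 1/(2 - 2*82) = 1/(2 - 164) = 1/(-162) = -1/162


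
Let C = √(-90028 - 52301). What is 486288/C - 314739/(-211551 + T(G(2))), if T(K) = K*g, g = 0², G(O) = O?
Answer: 104913/70517 - 14736*I*√142329/4313 ≈ 1.4878 - 1289.0*I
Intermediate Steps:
g = 0
T(K) = 0 (T(K) = K*0 = 0)
C = I*√142329 (C = √(-142329) = I*√142329 ≈ 377.27*I)
486288/C - 314739/(-211551 + T(G(2))) = 486288/((I*√142329)) - 314739/(-211551 + 0) = 486288*(-I*√142329/142329) - 314739/(-211551) = -14736*I*√142329/4313 - 314739*(-1/211551) = -14736*I*√142329/4313 + 104913/70517 = 104913/70517 - 14736*I*√142329/4313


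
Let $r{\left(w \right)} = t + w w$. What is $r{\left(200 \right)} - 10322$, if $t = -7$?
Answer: $29671$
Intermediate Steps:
$r{\left(w \right)} = -7 + w^{2}$ ($r{\left(w \right)} = -7 + w w = -7 + w^{2}$)
$r{\left(200 \right)} - 10322 = \left(-7 + 200^{2}\right) - 10322 = \left(-7 + 40000\right) - 10322 = 39993 - 10322 = 29671$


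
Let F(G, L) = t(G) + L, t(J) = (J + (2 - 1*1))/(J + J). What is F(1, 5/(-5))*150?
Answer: 0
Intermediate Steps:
t(J) = (1 + J)/(2*J) (t(J) = (J + (2 - 1))/((2*J)) = (J + 1)*(1/(2*J)) = (1 + J)*(1/(2*J)) = (1 + J)/(2*J))
F(G, L) = L + (1 + G)/(2*G) (F(G, L) = (1 + G)/(2*G) + L = L + (1 + G)/(2*G))
F(1, 5/(-5))*150 = (½ + 5/(-5) + (½)/1)*150 = (½ + 5*(-⅕) + (½)*1)*150 = (½ - 1 + ½)*150 = 0*150 = 0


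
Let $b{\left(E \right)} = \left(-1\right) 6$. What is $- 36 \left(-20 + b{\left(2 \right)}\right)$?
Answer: $936$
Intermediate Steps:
$b{\left(E \right)} = -6$
$- 36 \left(-20 + b{\left(2 \right)}\right) = - 36 \left(-20 - 6\right) = \left(-36\right) \left(-26\right) = 936$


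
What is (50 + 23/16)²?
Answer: 677329/256 ≈ 2645.8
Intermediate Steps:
(50 + 23/16)² = (823/16)² = 677329/256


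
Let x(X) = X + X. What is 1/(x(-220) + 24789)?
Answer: 1/24349 ≈ 4.1069e-5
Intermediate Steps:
x(X) = 2*X
1/(x(-220) + 24789) = 1/(2*(-220) + 24789) = 1/(-440 + 24789) = 1/24349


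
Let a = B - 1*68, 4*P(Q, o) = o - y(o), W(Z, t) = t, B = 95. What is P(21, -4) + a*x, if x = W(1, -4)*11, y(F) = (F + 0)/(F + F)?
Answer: -9513/8 ≈ -1189.1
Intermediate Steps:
y(F) = 1/2 (y(F) = F/((2*F)) = F*(1/(2*F)) = 1/2)
P(Q, o) = -1/8 + o/4 (P(Q, o) = (o - 1*1/2)/4 = (o - 1/2)/4 = (-1/2 + o)/4 = -1/8 + o/4)
x = -44 (x = -4*11 = -44)
a = 27 (a = 95 - 1*68 = 95 - 68 = 27)
P(21, -4) + a*x = (-1/8 + (1/4)*(-4)) + 27*(-44) = (-1/8 - 1) - 1188 = -9/8 - 1188 = -9513/8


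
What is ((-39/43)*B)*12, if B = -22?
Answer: 10296/43 ≈ 239.44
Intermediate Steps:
((-39/43)*B)*12 = (-39/43*(-22))*12 = (-39*1/43*(-22))*12 = -39/43*(-22)*12 = (858/43)*12 = 10296/43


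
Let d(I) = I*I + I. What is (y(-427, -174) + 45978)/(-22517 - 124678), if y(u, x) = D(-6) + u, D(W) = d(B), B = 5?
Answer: -45581/147195 ≈ -0.30966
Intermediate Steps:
d(I) = I + I² (d(I) = I² + I = I + I²)
D(W) = 30 (D(W) = 5*(1 + 5) = 5*6 = 30)
y(u, x) = 30 + u
(y(-427, -174) + 45978)/(-22517 - 124678) = ((30 - 427) + 45978)/(-22517 - 124678) = (-397 + 45978)/(-147195) = 45581*(-1/147195) = -45581/147195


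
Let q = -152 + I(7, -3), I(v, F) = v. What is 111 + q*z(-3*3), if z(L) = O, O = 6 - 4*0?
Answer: -759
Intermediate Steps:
O = 6 (O = 6 + 0 = 6)
z(L) = 6
q = -145 (q = -152 + 7 = -145)
111 + q*z(-3*3) = 111 - 145*6 = 111 - 870 = -759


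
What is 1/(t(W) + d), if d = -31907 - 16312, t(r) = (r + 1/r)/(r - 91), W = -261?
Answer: -45936/2214953923 ≈ -2.0739e-5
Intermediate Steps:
t(r) = (r + 1/r)/(-91 + r)
d = -48219
1/(t(W) + d) = 1/((1 + (-261)**2)/((-261)*(-91 - 261)) - 48219) = 1/(-1/261*(1 + 68121)/(-352) - 48219) = 1/(-1/261*(-1/352)*68122 - 48219) = 1/(34061/45936 - 48219) = 1/(-2214953923/45936) = -45936/2214953923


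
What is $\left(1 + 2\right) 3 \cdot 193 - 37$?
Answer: $1700$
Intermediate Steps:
$\left(1 + 2\right) 3 \cdot 193 - 37 = 3 \cdot 3 \cdot 193 - 37 = 9 \cdot 193 - 37 = 1737 - 37 = 1700$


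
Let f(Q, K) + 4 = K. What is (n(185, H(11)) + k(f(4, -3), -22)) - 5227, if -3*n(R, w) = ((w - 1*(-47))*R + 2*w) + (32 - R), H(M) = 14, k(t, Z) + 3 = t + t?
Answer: -8964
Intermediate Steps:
f(Q, K) = -4 + K
k(t, Z) = -3 + 2*t (k(t, Z) = -3 + (t + t) = -3 + 2*t)
n(R, w) = -32/3 - 2*w/3 + R/3 - R*(47 + w)/3 (n(R, w) = -(((w - 1*(-47))*R + 2*w) + (32 - R))/3 = -(((w + 47)*R + 2*w) + (32 - R))/3 = -(((47 + w)*R + 2*w) + (32 - R))/3 = -((R*(47 + w) + 2*w) + (32 - R))/3 = -((2*w + R*(47 + w)) + (32 - R))/3 = -(32 - R + 2*w + R*(47 + w))/3 = -32/3 - 2*w/3 + R/3 - R*(47 + w)/3)
(n(185, H(11)) + k(f(4, -3), -22)) - 5227 = ((-32/3 - 46/3*185 - ⅔*14 - ⅓*185*14) + (-3 + 2*(-4 - 3))) - 5227 = ((-32/3 - 8510/3 - 28/3 - 2590/3) + (-3 + 2*(-7))) - 5227 = (-3720 + (-3 - 14)) - 5227 = (-3720 - 17) - 5227 = -3737 - 5227 = -8964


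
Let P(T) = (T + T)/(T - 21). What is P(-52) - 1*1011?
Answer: -73699/73 ≈ -1009.6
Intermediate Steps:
P(T) = 2*T/(-21 + T) (P(T) = (2*T)/(-21 + T) = 2*T/(-21 + T))
P(-52) - 1*1011 = 2*(-52)/(-21 - 52) - 1*1011 = 2*(-52)/(-73) - 1011 = 2*(-52)*(-1/73) - 1011 = 104/73 - 1011 = -73699/73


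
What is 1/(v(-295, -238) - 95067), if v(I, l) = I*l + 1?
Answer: -1/24856 ≈ -4.0232e-5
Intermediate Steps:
v(I, l) = 1 + I*l
1/(v(-295, -238) - 95067) = 1/((1 - 295*(-238)) - 95067) = 1/((1 + 70210) - 95067) = 1/(70211 - 95067) = 1/(-24856) = -1/24856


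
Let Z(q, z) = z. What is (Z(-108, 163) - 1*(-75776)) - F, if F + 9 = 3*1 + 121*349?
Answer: 33716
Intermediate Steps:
F = 42223 (F = -9 + (3*1 + 121*349) = -9 + (3 + 42229) = -9 + 42232 = 42223)
(Z(-108, 163) - 1*(-75776)) - F = (163 - 1*(-75776)) - 1*42223 = (163 + 75776) - 42223 = 75939 - 42223 = 33716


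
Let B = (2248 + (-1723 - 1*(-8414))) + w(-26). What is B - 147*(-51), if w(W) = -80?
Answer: 16356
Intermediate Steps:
B = 8859 (B = (2248 + (-1723 - 1*(-8414))) - 80 = (2248 + (-1723 + 8414)) - 80 = (2248 + 6691) - 80 = 8939 - 80 = 8859)
B - 147*(-51) = 8859 - 147*(-51) = 8859 - 1*(-7497) = 8859 + 7497 = 16356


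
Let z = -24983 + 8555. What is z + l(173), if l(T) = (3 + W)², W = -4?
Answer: -16427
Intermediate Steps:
l(T) = 1 (l(T) = (3 - 4)² = (-1)² = 1)
z = -16428
z + l(173) = -16428 + 1 = -16427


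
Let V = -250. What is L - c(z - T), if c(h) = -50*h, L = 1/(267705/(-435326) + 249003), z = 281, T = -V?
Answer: 168015679458476/108397212273 ≈ 1550.0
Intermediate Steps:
T = 250 (T = -1*(-250) = 250)
L = 435326/108397212273 (L = 1/(267705*(-1/435326) + 249003) = 1/(-267705/435326 + 249003) = 1/(108397212273/435326) = 435326/108397212273 ≈ 4.0160e-6)
L - c(z - T) = 435326/108397212273 - (-50)*(281 - 1*250) = 435326/108397212273 - (-50)*(281 - 250) = 435326/108397212273 - (-50)*31 = 435326/108397212273 - 1*(-1550) = 435326/108397212273 + 1550 = 168015679458476/108397212273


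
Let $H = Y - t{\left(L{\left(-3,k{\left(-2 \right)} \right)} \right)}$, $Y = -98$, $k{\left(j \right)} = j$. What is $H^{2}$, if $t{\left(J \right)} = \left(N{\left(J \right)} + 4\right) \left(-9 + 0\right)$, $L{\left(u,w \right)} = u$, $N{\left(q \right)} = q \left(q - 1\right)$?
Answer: $2116$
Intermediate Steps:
$N{\left(q \right)} = q \left(-1 + q\right)$
$t{\left(J \right)} = -36 - 9 J \left(-1 + J\right)$ ($t{\left(J \right)} = \left(J \left(-1 + J\right) + 4\right) \left(-9 + 0\right) = \left(4 + J \left(-1 + J\right)\right) \left(-9\right) = -36 - 9 J \left(-1 + J\right)$)
$H = 46$ ($H = -98 - \left(-36 - 9 \left(-3\right)^{2} + 9 \left(-3\right)\right) = -98 - \left(-36 - 81 - 27\right) = -98 - -144 = -98 + 144 = 46$)
$H^{2} = 46^{2} = 2116$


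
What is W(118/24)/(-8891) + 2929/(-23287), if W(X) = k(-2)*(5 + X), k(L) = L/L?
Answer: -639497/5039628 ≈ -0.12689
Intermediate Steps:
k(L) = 1
W(X) = 5 + X (W(X) = 1*(5 + X) = 5 + X)
W(118/24)/(-8891) + 2929/(-23287) = (5 + 118/24)/(-8891) + 2929/(-23287) = (5 + 118*(1/24))*(-1/8891) + 2929*(-1/23287) = (5 + 59/12)*(-1/8891) - 101/803 = (119/12)*(-1/8891) - 101/803 = -7/6276 - 101/803 = -639497/5039628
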